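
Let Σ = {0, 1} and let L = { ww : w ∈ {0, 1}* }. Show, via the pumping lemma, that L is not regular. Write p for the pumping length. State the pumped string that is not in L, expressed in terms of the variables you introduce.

0^{p+k} 1^p 0^p 1^p

Toward a contradiction, assume L is regular with pumping length p.
Take w = 0^p 1^p 0^p 1^p = uu where u = 0^p1^p; then w ∈ L and |w| = 4p ≥ p.
The pumping lemma gives a decomposition w = xyz where |xy| ≤ p and |y| ≥ 1.
Because |xy| ≤ p and w begins with p copies of 0, we have y = 0^k with 1 ≤ k ≤ p.
Pump with i = 2: xy^2z = 0^{p+k} 1^p 0^p 1^p, of length 4p+k. Suppose this equals vv. The string starts with 0 and ends with 1, so v does too; thus the boundary between the two copies of v is a 1→0 transition. There is exactly one such transition, at position 2p+k, so |v| = 2p+k and |vv| = 4p+2k ≠ 4p+k since k ≥ 1. So xy^2z ∉ L.
This is a contradiction; hence L is not regular.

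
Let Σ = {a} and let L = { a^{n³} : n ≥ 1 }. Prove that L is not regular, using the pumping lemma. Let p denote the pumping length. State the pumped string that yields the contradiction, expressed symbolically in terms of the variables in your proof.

a^{p³+k}

Assume L is regular; let p be its pumping constant.
Take w = a^{p³} ∈ L with |w| = p³ ≥ p.
Write w = xyz as guaranteed by the lemma, with |xy| ≤ p and y is nonempty.
Then y = a^k for some k with 1 ≤ k ≤ p.
Pump with i = 2: xy^2z = a^{p³+k}. Since 1 ≤ k ≤ p, p³ < p³+k ≤ p³+p < p³+3p²+3p+1 = (p+1)³, so p³+k is not a perfect cube. So xy^2z ∉ L.
This contradicts the pumping lemma, so L is not regular.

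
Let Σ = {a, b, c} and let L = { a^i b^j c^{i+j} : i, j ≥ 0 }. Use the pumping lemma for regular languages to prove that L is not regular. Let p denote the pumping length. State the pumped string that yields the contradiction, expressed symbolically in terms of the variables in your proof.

Toward a contradiction, assume L is regular with pumping length p.
Take w = a^p b^p c^{2p} ∈ L (with i=j=p, i+j=2p), |w| = 4p ≥ p.
By the pumping lemma, w = xyz with |xy| ≤ p and y is nonempty.
Since the first p symbols of w are all a's and |xy| ≤ p, y lies entirely in the leading a-block: y = a^k for some k with 1 ≤ k ≤ p.
Consider xy^2z = a^{p+k} b^p c^{2p}. Now the a- and b-counts sum to 2p+k, but the c-count is 2p ≠ 2p+k. So xy^2z ∉ L.
Contradiction. Therefore L is not regular.

a^{p+k} b^p c^{2p}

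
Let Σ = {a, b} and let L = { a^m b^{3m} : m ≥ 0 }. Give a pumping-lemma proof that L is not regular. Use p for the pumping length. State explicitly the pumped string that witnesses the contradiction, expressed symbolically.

a^{p+k} b^{3p}

Toward a contradiction, assume L is regular with pumping length p.
Take w = a^p b^{3p}. Then w ∈ L and |w| = 4p ≥ p.
The pumping lemma gives a decomposition w = xyz where |xy| ≤ p and |y| > 0.
Because |xy| ≤ p and w begins with p copies of a, we have y = a^k with 1 ≤ k ≤ p.
Pump with i = 2: xy^2z = a^{p+k} b^{3p}. For this to lie in L we would need 3p = 3(p+k), which forces k = 0. But k ≥ 1, so xy^2z ∉ L.
Contradiction. Therefore L is not regular.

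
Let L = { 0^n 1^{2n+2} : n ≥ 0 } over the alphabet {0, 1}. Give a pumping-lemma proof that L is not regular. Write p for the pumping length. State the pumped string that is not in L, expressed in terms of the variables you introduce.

Toward a contradiction, assume L is regular with pumping length p.
Take w = 0^p 1^{2p+2}. Then w ∈ L and |w| = 3p+2 ≥ p.
By the pumping lemma, w = xyz with |xy| ≤ p and |y| > 0.
Because |xy| ≤ p and w begins with p copies of 0, we have y = 0^k with 1 ≤ k ≤ p.
Pump with i = 2: xy^2z = 0^{p+k} 1^{2p+2}. For this to lie in L we would need 2p+2 = 2(p+k)+2, which forces k = 0. But k ≥ 1, so xy^2z ∉ L.
This contradicts the pumping lemma, so L is not regular.

0^{p+k} 1^{2p+2}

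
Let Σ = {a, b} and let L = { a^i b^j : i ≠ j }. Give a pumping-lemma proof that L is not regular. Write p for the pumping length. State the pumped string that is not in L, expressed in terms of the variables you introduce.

Suppose for contradiction that L is regular, and let p be the pumping length.
Choose w = a^p b^{p+p!}. Since p ≠ p+p!, w ∈ L; and |w| ≥ p.
By the pumping lemma, w = xyz with |xy| ≤ p and |y| > 0.
Because |xy| ≤ p and w begins with p copies of a, we have y = a^k with 1 ≤ k ≤ p.
Since 1 ≤ k ≤ p, k divides p!; set t = 1 + p!/k. Then xy^t z has p + (p!/k)·k = p + p! copies of a. Now the a-count equals the b-count, so i ≠ j fails. So xy^t z = a^{p+p!} b^{p+p!} ∉ L.
This contradicts the pumping lemma, so L is not regular.

a^{p+p!} b^{p+p!}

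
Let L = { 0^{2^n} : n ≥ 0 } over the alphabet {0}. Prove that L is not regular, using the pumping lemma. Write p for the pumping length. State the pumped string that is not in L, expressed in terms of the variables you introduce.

0^{2^p+k}

Suppose for contradiction that L is regular, and let p be the pumping length.
Take w = 0^{2^p} ∈ L with |w| = 2^p ≥ p.
The pumping lemma gives a decomposition w = xyz where |xy| ≤ p and |y| ≥ 1.
Then y = 0^k for some k with 1 ≤ k ≤ p.
Pump with i = 2: xy^2z = 0^{2^p+k}. Since 1 ≤ k ≤ p < 2^p, we have 2^p < 2^p+k < 2^{p+1}, so 2^p+k is not a power of 2. So xy^2z ∉ L.
This is a contradiction; hence L is not regular.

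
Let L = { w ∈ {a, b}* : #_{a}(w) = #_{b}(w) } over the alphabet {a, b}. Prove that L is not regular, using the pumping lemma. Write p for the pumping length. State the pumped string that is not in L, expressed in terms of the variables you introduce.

Assume L is regular; let p be its pumping constant.
Choose w = a^p b^p ∈ L with |w| = 2p ≥ p.
Write w = xyz as guaranteed by the lemma, with |xy| ≤ p and |y| > 0.
Since the first p symbols of w are all a's and |xy| ≤ p, y lies entirely in the leading a-block: y = a^k for some k with 1 ≤ k ≤ p.
Pump with i = 2: xy^2z = a^{p+k} b^p has p+k occurrences of a but only p of b. Since k ≥ 1 the counts differ, so xy^2z ∉ L.
Contradiction. Therefore L is not regular.

a^{p+k} b^p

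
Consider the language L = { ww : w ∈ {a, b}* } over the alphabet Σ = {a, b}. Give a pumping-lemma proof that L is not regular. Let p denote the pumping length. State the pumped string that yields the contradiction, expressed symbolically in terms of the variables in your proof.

Assume L is regular; let p be its pumping constant.
Take w = a^p b^p a^p b^p = uu where u = a^pb^p; then w ∈ L and |w| = 4p ≥ p.
By the pumping lemma, w = xyz with |xy| ≤ p and |y| > 0.
The first p characters of w are a's, so xy (and hence y) consists only of a's. Write y = a^k, 1 ≤ k ≤ p.
Pump with i = 2: xy^2z = a^{p+k} b^p a^p b^p, of length 4p+k. Suppose this equals vv. The string starts with a and ends with b, so v does too; thus the boundary between the two copies of v is a b→a transition. There is exactly one such transition, at position 2p+k, so |v| = 2p+k and |vv| = 4p+2k ≠ 4p+k since k ≥ 1. So xy^2z ∉ L.
This is a contradiction; hence L is not regular.

a^{p+k} b^p a^p b^p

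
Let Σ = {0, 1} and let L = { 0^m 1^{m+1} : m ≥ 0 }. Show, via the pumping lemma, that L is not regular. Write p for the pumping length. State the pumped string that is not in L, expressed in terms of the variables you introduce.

Assume L is regular; let p be its pumping constant.
Take w = 0^p 1^{p+1}. Then w ∈ L and |w| = 2p+1 ≥ p.
The pumping lemma gives a decomposition w = xyz where |xy| ≤ p and y is nonempty.
Because |xy| ≤ p and w begins with p copies of 0, we have y = 0^k with 1 ≤ k ≤ p.
Pump with i = 2: xy^2z = 0^{p+k} 1^{p+1}. For this to lie in L we would need p+1 = (p+k)+1, which forces k = 0. But k ≥ 1, so xy^2z ∉ L.
This contradicts the pumping lemma, so L is not regular.

0^{p+k} 1^{p+1}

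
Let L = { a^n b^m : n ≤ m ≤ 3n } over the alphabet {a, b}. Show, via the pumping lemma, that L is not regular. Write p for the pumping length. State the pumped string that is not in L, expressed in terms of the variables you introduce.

a^{p+k} b^p

Assume L is regular. Let p be the pumping length given by the pumping lemma.
Take w = a^p b^p ∈ L (since p ≤ p ≤ 3p), with |w| = 2p ≥ p.
Write w = xyz as guaranteed by the lemma, with |xy| ≤ p and |y| ≥ 1.
Since the first p symbols of w are all a's and |xy| ≤ p, y lies entirely in the leading a-block: y = a^k for some k with 1 ≤ k ≤ p.
Pump with i = 2: xy^2z = a^{p+k} b^p. Now n = p+k > p = m, so the condition n ≤ m fails. Thus xy^2z ∉ L.
This contradicts the pumping lemma, so L is not regular.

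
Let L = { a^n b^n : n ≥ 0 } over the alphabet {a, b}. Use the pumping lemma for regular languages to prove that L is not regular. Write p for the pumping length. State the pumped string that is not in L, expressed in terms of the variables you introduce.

Toward a contradiction, assume L is regular with pumping length p.
Choose w = a^p b^p, which is in L with |w| = 2p ≥ p.
Write w = xyz as guaranteed by the lemma, with |xy| ≤ p and |y| > 0.
Since the first p symbols of w are all a's and |xy| ≤ p, y lies entirely in the leading a-block: y = a^k for some k with 1 ≤ k ≤ p.
Pump with i = 2: xy^2z = a^{p+k} b^p. For this to lie in L we would need p = p+k, which forces k = 0. But k ≥ 1, so xy^2z ∉ L.
Contradiction. Therefore L is not regular.

a^{p+k} b^p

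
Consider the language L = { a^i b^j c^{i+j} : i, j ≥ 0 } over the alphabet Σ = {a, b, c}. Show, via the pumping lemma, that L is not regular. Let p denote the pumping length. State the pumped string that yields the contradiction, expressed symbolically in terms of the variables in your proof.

a^{p+k} b^p c^{2p}

Suppose for contradiction that L is regular, and let p be the pumping length.
Take w = a^p b^p c^{2p} ∈ L (with i=j=p, i+j=2p), |w| = 4p ≥ p.
By the pumping lemma, w = xyz with |xy| ≤ p and |y| > 0.
Since the first p symbols of w are all a's and |xy| ≤ p, y lies entirely in the leading a-block: y = a^k for some k with 1 ≤ k ≤ p.
Consider xy^2z = a^{p+k} b^p c^{2p}. Now the a- and b-counts sum to 2p+k, but the c-count is 2p ≠ 2p+k. So xy^2z ∉ L.
This contradicts the pumping lemma, so L is not regular.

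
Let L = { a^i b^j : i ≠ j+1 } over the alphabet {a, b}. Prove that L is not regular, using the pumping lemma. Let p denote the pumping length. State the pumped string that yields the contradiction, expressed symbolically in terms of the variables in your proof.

a^{p+p!} b^{p+p!-1}

Assume L is regular. Let p be the pumping length given by the pumping lemma.
Choose w = a^p b^{p+p!-1}. Since p ≠ (p+p!-1)+1 = p+p!, w ∈ L; and |w| ≥ p.
The pumping lemma gives a decomposition w = xyz where |xy| ≤ p and |y| > 0.
Since the first p symbols of w are all a's and |xy| ≤ p, y lies entirely in the leading a-block: y = a^k for some k with 1 ≤ k ≤ p.
Since 1 ≤ k ≤ p, k divides p!; set t = 1 + p!/k. Then xy^t z has p + (p!/k)·k = p + p! copies of a. Now the a-count is p+p! and (b-count)+1 = (p+p!-1)+1 = p+p!, so i ≠ j+1 fails. So xy^t z = a^{p+p!} b^{p+p!-1} ∉ L.
This contradicts the pumping lemma, so L is not regular.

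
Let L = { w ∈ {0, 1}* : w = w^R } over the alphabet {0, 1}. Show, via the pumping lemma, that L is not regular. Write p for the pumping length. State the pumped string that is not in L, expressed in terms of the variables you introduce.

Toward a contradiction, assume L is regular with pumping length p.
Take w = 0^p 1 0^p, a palindrome of length 2p+1 ≥ p.
By the pumping lemma, w = xyz with |xy| ≤ p and y is nonempty.
Because |xy| ≤ p and w begins with p copies of 0, we have y = 0^k with 1 ≤ k ≤ p.
Pump with i = 2: xy^2z = 0^{p+k} 1 0^p. Its reverse is 0^p 1 0^{p+k}, which differs from xy^2z since k ≥ 1. So xy^2z is not a palindrome and xy^2z ∉ L.
This contradicts the pumping lemma, so L is not regular.

0^{p+k} 1 0^p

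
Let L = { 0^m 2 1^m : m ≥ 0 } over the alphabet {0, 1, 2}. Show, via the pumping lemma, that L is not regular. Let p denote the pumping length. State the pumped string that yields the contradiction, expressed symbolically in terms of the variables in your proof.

Assume L is regular. Let p be the pumping length given by the pumping lemma.
Take w = 0^p 2 1^p ∈ L with |w| = 2p+1 ≥ p.
By the pumping lemma, w = xyz with |xy| ≤ p and |y| ≥ 1.
Since the first p symbols of w are all 0's and |xy| ≤ p, y lies entirely in the leading 0-block: y = 0^k for some k with 1 ≤ k ≤ p.
Pump with i = 2: xy^2z = 0^{p+k} 2 1^p, which would require p+k = p. But k ≥ 1, so xy^2z ∉ L.
This contradicts the pumping lemma, so L is not regular.

0^{p+k} 2 1^p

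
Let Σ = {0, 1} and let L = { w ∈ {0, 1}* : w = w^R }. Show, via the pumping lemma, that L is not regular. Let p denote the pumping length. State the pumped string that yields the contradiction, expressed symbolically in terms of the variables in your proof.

0^{p+k} 1 0^p

Assume L is regular. Let p be the pumping length given by the pumping lemma.
Take w = 0^p 1 0^p, a palindrome of length 2p+1 ≥ p.
By the pumping lemma, w = xyz with |xy| ≤ p and y is nonempty.
Because |xy| ≤ p and w begins with p copies of 0, we have y = 0^k with 1 ≤ k ≤ p.
Pump with i = 2: xy^2z = 0^{p+k} 1 0^p. Its reverse is 0^p 1 0^{p+k}, which differs from xy^2z since k ≥ 1. So xy^2z is not a palindrome and xy^2z ∉ L.
This is a contradiction; hence L is not regular.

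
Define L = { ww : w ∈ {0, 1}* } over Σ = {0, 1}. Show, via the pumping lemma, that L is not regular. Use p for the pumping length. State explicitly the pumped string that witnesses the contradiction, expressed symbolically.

0^{p+k} 1^p 0^p 1^p

Assume L is regular. Let p be the pumping length given by the pumping lemma.
Take w = 0^p 1^p 0^p 1^p = uu where u = 0^p1^p; then w ∈ L and |w| = 4p ≥ p.
By the pumping lemma, w = xyz with |xy| ≤ p and y is nonempty.
The first p characters of w are 0's, so xy (and hence y) consists only of 0's. Write y = 0^k, 1 ≤ k ≤ p.
Pump with i = 2: xy^2z = 0^{p+k} 1^p 0^p 1^p, of length 4p+k. Suppose this equals vv. The string starts with 0 and ends with 1, so v does too; thus the boundary between the two copies of v is a 1→0 transition. There is exactly one such transition, at position 2p+k, so |v| = 2p+k and |vv| = 4p+2k ≠ 4p+k since k ≥ 1. So xy^2z ∉ L.
Contradiction. Therefore L is not regular.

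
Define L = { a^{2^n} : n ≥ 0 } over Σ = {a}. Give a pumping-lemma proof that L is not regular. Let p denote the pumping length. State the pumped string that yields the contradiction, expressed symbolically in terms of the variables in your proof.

Toward a contradiction, assume L is regular with pumping length p.
Take w = a^{2^p} ∈ L with |w| = 2^p ≥ p.
The pumping lemma gives a decomposition w = xyz where |xy| ≤ p and |y| ≥ 1.
Then y = a^k for some k with 1 ≤ k ≤ p.
Pump with i = 2: xy^2z = a^{2^p+k}. Since 1 ≤ k ≤ p < 2^p, we have 2^p < 2^p+k < 2^{p+1}, so 2^p+k is not a power of 2. So xy^2z ∉ L.
Contradiction. Therefore L is not regular.

a^{2^p+k}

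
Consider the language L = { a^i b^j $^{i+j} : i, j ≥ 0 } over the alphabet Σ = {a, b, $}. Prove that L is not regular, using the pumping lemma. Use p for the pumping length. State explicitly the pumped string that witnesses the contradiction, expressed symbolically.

Suppose for contradiction that L is regular, and let p be the pumping length.
Take w = a^p b^p $^{2p} ∈ L (with i=j=p, i+j=2p), |w| = 4p ≥ p.
The pumping lemma gives a decomposition w = xyz where |xy| ≤ p and |y| ≥ 1.
The first p characters of w are a's, so xy (and hence y) consists only of a's. Write y = a^k, 1 ≤ k ≤ p.
Consider xy^2z = a^{p+k} b^p $^{2p}. Now the a- and b-counts sum to 2p+k, but the $-count is 2p ≠ 2p+k. So xy^2z ∉ L.
Contradiction. Therefore L is not regular.

a^{p+k} b^p $^{2p}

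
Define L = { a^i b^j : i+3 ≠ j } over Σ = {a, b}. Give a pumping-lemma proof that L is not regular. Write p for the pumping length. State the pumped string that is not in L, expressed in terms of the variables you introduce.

a^{p+p!} b^{p+p!+3}

Assume L is regular; let p be its pumping constant.
Choose w = a^p b^{p+p!+3}. Since p ≠ (p+p!+3)-3 = p+p!, w ∈ L; and |w| ≥ p.
By the pumping lemma, w = xyz with |xy| ≤ p and |y| ≥ 1.
Because |xy| ≤ p and w begins with p copies of a, we have y = a^k with 1 ≤ k ≤ p.
Since 1 ≤ k ≤ p, k divides p!; set t = 1 + p!/k. Then xy^t z has p + (p!/k)·k = p + p! copies of a. Now the a-count is p+p! and (b-count)-3 = (p+p!+3)-3 = p+p!, so i+3 ≠ j fails. So xy^t z = a^{p+p!} b^{p+p!+3} ∉ L.
Contradiction. Therefore L is not regular.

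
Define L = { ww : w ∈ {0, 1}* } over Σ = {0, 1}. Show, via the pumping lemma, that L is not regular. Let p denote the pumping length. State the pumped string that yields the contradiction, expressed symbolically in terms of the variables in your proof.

0^{p+k} 1^p 0^p 1^p

Suppose for contradiction that L is regular, and let p be the pumping length.
Take w = 0^p 1^p 0^p 1^p = uu where u = 0^p1^p; then w ∈ L and |w| = 4p ≥ p.
Write w = xyz as guaranteed by the lemma, with |xy| ≤ p and |y| > 0.
Because |xy| ≤ p and w begins with p copies of 0, we have y = 0^k with 1 ≤ k ≤ p.
Pump with i = 2: xy^2z = 0^{p+k} 1^p 0^p 1^p, of length 4p+k. Suppose this equals vv. The string starts with 0 and ends with 1, so v does too; thus the boundary between the two copies of v is a 1→0 transition. There is exactly one such transition, at position 2p+k, so |v| = 2p+k and |vv| = 4p+2k ≠ 4p+k since k ≥ 1. So xy^2z ∉ L.
Contradiction. Therefore L is not regular.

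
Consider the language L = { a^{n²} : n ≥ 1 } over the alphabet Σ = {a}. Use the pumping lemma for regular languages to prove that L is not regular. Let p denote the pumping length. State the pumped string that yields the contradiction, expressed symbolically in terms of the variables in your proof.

Toward a contradiction, assume L is regular with pumping length p.
Take w = a^{p²} ∈ L with |w| = p² ≥ p.
Write w = xyz as guaranteed by the lemma, with |xy| ≤ p and |y| ≥ 1.
Then y = a^k for some k with 1 ≤ k ≤ p.
Pump with i = 2: xy^2z = a^{p²+k}. Since 1 ≤ k ≤ p, p² < p²+k ≤ p²+p < (p+1)², so p²+k lies strictly between consecutive squares and is not a perfect square. So xy^2z ∉ L.
This contradicts the pumping lemma, so L is not regular.

a^{p²+k}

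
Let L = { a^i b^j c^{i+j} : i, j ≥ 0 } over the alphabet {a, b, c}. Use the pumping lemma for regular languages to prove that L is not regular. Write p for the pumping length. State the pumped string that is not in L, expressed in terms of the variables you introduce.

Assume L is regular. Let p be the pumping length given by the pumping lemma.
Take w = a^p b^p c^{2p} ∈ L (with i=j=p, i+j=2p), |w| = 4p ≥ p.
Write w = xyz as guaranteed by the lemma, with |xy| ≤ p and y is nonempty.
Since the first p symbols of w are all a's and |xy| ≤ p, y lies entirely in the leading a-block: y = a^k for some k with 1 ≤ k ≤ p.
Consider xy^2z = a^{p+k} b^p c^{2p}. Now the a- and b-counts sum to 2p+k, but the c-count is 2p ≠ 2p+k. So xy^2z ∉ L.
This contradicts the pumping lemma, so L is not regular.

a^{p+k} b^p c^{2p}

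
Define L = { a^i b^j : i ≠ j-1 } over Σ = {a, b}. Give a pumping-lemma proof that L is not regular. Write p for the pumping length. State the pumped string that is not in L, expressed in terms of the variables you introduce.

a^{p+p!} b^{p+p!+1}

Assume L is regular; let p be its pumping constant.
Choose w = a^p b^{p+p!+1}. Since p ≠ (p+p!+1)-1 = p+p!, w ∈ L; and |w| ≥ p.
By the pumping lemma, w = xyz with |xy| ≤ p and y is nonempty.
Because |xy| ≤ p and w begins with p copies of a, we have y = a^k with 1 ≤ k ≤ p.
Since 1 ≤ k ≤ p, k divides p!; set t = 1 + p!/k. Then xy^t z has p + (p!/k)·k = p + p! copies of a. Now the a-count is p+p! and (b-count)-1 = (p+p!+1)-1 = p+p!, so i ≠ j-1 fails. So xy^t z = a^{p+p!} b^{p+p!+1} ∉ L.
This contradicts the pumping lemma, so L is not regular.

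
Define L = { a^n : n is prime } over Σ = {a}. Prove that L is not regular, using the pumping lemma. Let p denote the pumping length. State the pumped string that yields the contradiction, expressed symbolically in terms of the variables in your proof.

Toward a contradiction, assume L is regular with pumping length p.
Let q be a prime with q ≥ p+2 (infinitely many primes exist), and take w = a^q ∈ L with |w| = q ≥ p.
The pumping lemma gives a decomposition w = xyz where |xy| ≤ p and y is nonempty.
Then y = a^k for some k with 1 ≤ k ≤ p.
Since 1 ≤ k ≤ p, |xz| = q-k. Pump with i = q+1: |xy^{q+1}z| = (q-k)+(q+1)k = q+qk = q(1+k), which is composite (both factors ≥ 2). So xy^{q+1}z = a^{q(1+k)} ∉ L.
Contradiction. Therefore L is not regular.

a^{q(1+k)}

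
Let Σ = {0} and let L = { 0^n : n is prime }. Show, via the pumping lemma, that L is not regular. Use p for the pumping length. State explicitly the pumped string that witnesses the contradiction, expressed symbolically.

0^{q(1+k)}

Toward a contradiction, assume L is regular with pumping length p.
Let q be a prime with q ≥ p+2 (infinitely many primes exist), and take w = 0^q ∈ L with |w| = q ≥ p.
By the pumping lemma, w = xyz with |xy| ≤ p and |y| ≥ 1.
Then y = 0^k for some k with 1 ≤ k ≤ p.
Since 1 ≤ k ≤ p, |xz| = q-k. Pump with i = q+1: |xy^{q+1}z| = (q-k)+(q+1)k = q+qk = q(1+k), which is composite (both factors ≥ 2). So xy^{q+1}z = 0^{q(1+k)} ∉ L.
This is a contradiction; hence L is not regular.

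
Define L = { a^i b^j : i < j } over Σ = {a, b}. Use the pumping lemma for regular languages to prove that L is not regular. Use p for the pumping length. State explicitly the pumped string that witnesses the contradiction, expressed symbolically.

Toward a contradiction, assume L is regular with pumping length p.
Choose w = a^p b^{p+1} ∈ L, with |w| = 2p+1 ≥ p.
Write w = xyz as guaranteed by the lemma, with |xy| ≤ p and |y| ≥ 1.
Since the first p symbols of w are all a's and |xy| ≤ p, y lies entirely in the leading a-block: y = a^k for some k with 1 ≤ k ≤ p.
Consider xy^2z = a^{p+k} b^{p+1}. Since k ≥ 1, the a-count p+k is at least p+1, so i < j fails; thus xy^2z ∉ L.
This is a contradiction; hence L is not regular.

a^{p+k} b^{p+1}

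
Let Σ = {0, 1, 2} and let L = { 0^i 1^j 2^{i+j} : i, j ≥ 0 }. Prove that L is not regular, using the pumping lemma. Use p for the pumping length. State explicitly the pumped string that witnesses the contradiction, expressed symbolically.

Assume L is regular; let p be its pumping constant.
Take w = 0^p 1^p 2^{2p} ∈ L (with i=j=p, i+j=2p), |w| = 4p ≥ p.
Write w = xyz as guaranteed by the lemma, with |xy| ≤ p and |y| > 0.
Because |xy| ≤ p and w begins with p copies of 0, we have y = 0^k with 1 ≤ k ≤ p.
Consider xy^2z = 0^{p+k} 1^p 2^{2p}. Now the 0- and 1-counts sum to 2p+k, but the 2-count is 2p ≠ 2p+k. So xy^2z ∉ L.
Contradiction. Therefore L is not regular.

0^{p+k} 1^p 2^{2p}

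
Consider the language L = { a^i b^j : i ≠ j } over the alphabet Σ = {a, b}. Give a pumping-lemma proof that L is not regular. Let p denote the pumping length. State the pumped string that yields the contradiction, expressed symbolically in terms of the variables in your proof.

Assume L is regular; let p be its pumping constant.
Choose w = a^p b^{p+p!}. Since p ≠ p+p!, w ∈ L; and |w| ≥ p.
The pumping lemma gives a decomposition w = xyz where |xy| ≤ p and |y| > 0.
The first p characters of w are a's, so xy (and hence y) consists only of a's. Write y = a^k, 1 ≤ k ≤ p.
Since 1 ≤ k ≤ p, k divides p!; set t = 1 + p!/k. Then xy^t z has p + (p!/k)·k = p + p! copies of a. Now the a-count equals the b-count, so i ≠ j fails. So xy^t z = a^{p+p!} b^{p+p!} ∉ L.
This is a contradiction; hence L is not regular.

a^{p+p!} b^{p+p!}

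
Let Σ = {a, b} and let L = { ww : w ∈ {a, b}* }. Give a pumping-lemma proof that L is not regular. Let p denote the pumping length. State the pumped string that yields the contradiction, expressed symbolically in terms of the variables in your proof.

Suppose for contradiction that L is regular, and let p be the pumping length.
Take w = a^p b^p a^p b^p = uu where u = a^pb^p; then w ∈ L and |w| = 4p ≥ p.
By the pumping lemma, w = xyz with |xy| ≤ p and |y| > 0.
The first p characters of w are a's, so xy (and hence y) consists only of a's. Write y = a^k, 1 ≤ k ≤ p.
Pump with i = 2: xy^2z = a^{p+k} b^p a^p b^p, of length 4p+k. Suppose this equals vv. The string starts with a and ends with b, so v does too; thus the boundary between the two copies of v is a b→a transition. There is exactly one such transition, at position 2p+k, so |v| = 2p+k and |vv| = 4p+2k ≠ 4p+k since k ≥ 1. So xy^2z ∉ L.
This contradicts the pumping lemma, so L is not regular.

a^{p+k} b^p a^p b^p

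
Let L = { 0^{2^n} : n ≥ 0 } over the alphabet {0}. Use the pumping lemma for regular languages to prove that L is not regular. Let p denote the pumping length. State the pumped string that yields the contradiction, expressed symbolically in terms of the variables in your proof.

0^{2^p+k}

Assume L is regular. Let p be the pumping length given by the pumping lemma.
Take w = 0^{2^p} ∈ L with |w| = 2^p ≥ p.
By the pumping lemma, w = xyz with |xy| ≤ p and |y| ≥ 1.
Then y = 0^k for some k with 1 ≤ k ≤ p.
Pump with i = 2: xy^2z = 0^{2^p+k}. Since 1 ≤ k ≤ p < 2^p, we have 2^p < 2^p+k < 2^{p+1}, so 2^p+k is not a power of 2. So xy^2z ∉ L.
Contradiction. Therefore L is not regular.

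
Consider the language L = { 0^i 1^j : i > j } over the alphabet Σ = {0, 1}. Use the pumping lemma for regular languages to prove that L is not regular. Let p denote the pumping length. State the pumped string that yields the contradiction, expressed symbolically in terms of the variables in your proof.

0^{p+1-k} 1^p

Assume L is regular; let p be its pumping constant.
Choose w = 0^{p+1} 1^p ∈ L, with |w| = 2p+1 ≥ p.
The pumping lemma gives a decomposition w = xyz where |xy| ≤ p and |y| > 0.
Because |xy| ≤ p and w begins with p copies of 0, we have y = 0^k with 1 ≤ k ≤ p.
Consider xy^0z = xz = 0^{p+1-k} 1^p. Since k ≥ 1, the 0-count p+1-k is at most p, so i > j fails; thus xz ∉ L.
Contradiction. Therefore L is not regular.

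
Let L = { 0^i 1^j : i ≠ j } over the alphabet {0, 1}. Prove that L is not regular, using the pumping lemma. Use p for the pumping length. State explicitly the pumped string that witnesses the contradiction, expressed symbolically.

Assume L is regular; let p be its pumping constant.
Choose w = 0^p 1^{p+p!}. Since p ≠ p+p!, w ∈ L; and |w| ≥ p.
Write w = xyz as guaranteed by the lemma, with |xy| ≤ p and |y| > 0.
Because |xy| ≤ p and w begins with p copies of 0, we have y = 0^k with 1 ≤ k ≤ p.
Since 1 ≤ k ≤ p, k divides p!; set t = 1 + p!/k. Then xy^t z has p + (p!/k)·k = p + p! copies of 0. Now the 0-count equals the 1-count, so i ≠ j fails. So xy^t z = 0^{p+p!} 1^{p+p!} ∉ L.
This is a contradiction; hence L is not regular.

0^{p+p!} 1^{p+p!}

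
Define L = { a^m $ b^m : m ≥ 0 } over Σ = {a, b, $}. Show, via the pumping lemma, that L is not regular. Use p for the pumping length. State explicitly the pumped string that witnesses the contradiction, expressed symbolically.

a^{p+k} $ b^p

Assume L is regular. Let p be the pumping length given by the pumping lemma.
Take w = a^p $ b^p ∈ L with |w| = 2p+1 ≥ p.
Write w = xyz as guaranteed by the lemma, with |xy| ≤ p and |y| ≥ 1.
Since the first p symbols of w are all a's and |xy| ≤ p, y lies entirely in the leading a-block: y = a^k for some k with 1 ≤ k ≤ p.
Pump with i = 2: xy^2z = a^{p+k} $ b^p, which would require p+k = p. But k ≥ 1, so xy^2z ∉ L.
This is a contradiction; hence L is not regular.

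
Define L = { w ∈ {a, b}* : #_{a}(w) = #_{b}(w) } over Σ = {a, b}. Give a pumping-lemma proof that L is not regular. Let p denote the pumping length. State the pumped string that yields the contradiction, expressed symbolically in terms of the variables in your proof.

a^{p+k} b^p

Toward a contradiction, assume L is regular with pumping length p.
Choose w = a^p b^p ∈ L with |w| = 2p ≥ p.
The pumping lemma gives a decomposition w = xyz where |xy| ≤ p and y is nonempty.
The first p characters of w are a's, so xy (and hence y) consists only of a's. Write y = a^k, 1 ≤ k ≤ p.
Pump with i = 2: xy^2z = a^{p+k} b^p has p+k occurrences of a but only p of b. Since k ≥ 1 the counts differ, so xy^2z ∉ L.
This contradicts the pumping lemma, so L is not regular.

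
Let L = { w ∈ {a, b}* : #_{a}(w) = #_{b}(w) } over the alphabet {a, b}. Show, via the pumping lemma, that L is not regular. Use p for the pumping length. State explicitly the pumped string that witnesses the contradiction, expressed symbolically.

Assume L is regular; let p be its pumping constant.
Choose w = a^p b^p ∈ L with |w| = 2p ≥ p.
Write w = xyz as guaranteed by the lemma, with |xy| ≤ p and |y| ≥ 1.
Since the first p symbols of w are all a's and |xy| ≤ p, y lies entirely in the leading a-block: y = a^k for some k with 1 ≤ k ≤ p.
Pump with i = 2: xy^2z = a^{p+k} b^p has p+k occurrences of a but only p of b. Since k ≥ 1 the counts differ, so xy^2z ∉ L.
This contradicts the pumping lemma, so L is not regular.

a^{p+k} b^p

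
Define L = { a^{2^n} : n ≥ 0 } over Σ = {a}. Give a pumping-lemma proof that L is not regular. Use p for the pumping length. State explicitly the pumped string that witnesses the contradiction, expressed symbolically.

Suppose for contradiction that L is regular, and let p be the pumping length.
Take w = a^{2^p} ∈ L with |w| = 2^p ≥ p.
The pumping lemma gives a decomposition w = xyz where |xy| ≤ p and |y| > 0.
Then y = a^k for some k with 1 ≤ k ≤ p.
Pump with i = 2: xy^2z = a^{2^p+k}. Since 1 ≤ k ≤ p < 2^p, we have 2^p < 2^p+k < 2^{p+1}, so 2^p+k is not a power of 2. So xy^2z ∉ L.
Contradiction. Therefore L is not regular.

a^{2^p+k}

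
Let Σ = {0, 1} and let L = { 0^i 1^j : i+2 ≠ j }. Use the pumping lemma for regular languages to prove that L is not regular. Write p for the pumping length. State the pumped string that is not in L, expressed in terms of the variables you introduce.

0^{p+p!} 1^{p+p!+2}

Suppose for contradiction that L is regular, and let p be the pumping length.
Choose w = 0^p 1^{p+p!+2}. Since p ≠ (p+p!+2)-2 = p+p!, w ∈ L; and |w| ≥ p.
By the pumping lemma, w = xyz with |xy| ≤ p and |y| > 0.
Since the first p symbols of w are all 0's and |xy| ≤ p, y lies entirely in the leading 0-block: y = 0^k for some k with 1 ≤ k ≤ p.
Since 1 ≤ k ≤ p, k divides p!; set t = 1 + p!/k. Then xy^t z has p + (p!/k)·k = p + p! copies of 0. Now the 0-count is p+p! and (1-count)-2 = (p+p!+2)-2 = p+p!, so i+2 ≠ j fails. So xy^t z = 0^{p+p!} 1^{p+p!+2} ∉ L.
This contradicts the pumping lemma, so L is not regular.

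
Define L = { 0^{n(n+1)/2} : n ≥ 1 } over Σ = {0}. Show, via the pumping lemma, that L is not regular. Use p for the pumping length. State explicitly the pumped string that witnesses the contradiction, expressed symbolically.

0^{p(p+1)/2+k}

Suppose for contradiction that L is regular, and let p be the pumping length.
Take w = 0^{p(p+1)/2} ∈ L with |w| = p(p+1)/2 ≥ p.
Write w = xyz as guaranteed by the lemma, with |xy| ≤ p and |y| ≥ 1.
Then y = 0^k for some k with 1 ≤ k ≤ p.
Pump with i = 2: xy^2z = 0^{p(p+1)/2+k}. Since 1 ≤ k ≤ p, p(p+1)/2 < p(p+1)/2+k ≤ p(p+1)/2+p < (p+1)(p+2)/2, so p(p+1)/2+k is strictly between consecutive triangular numbers. So xy^2z ∉ L.
This contradicts the pumping lemma, so L is not regular.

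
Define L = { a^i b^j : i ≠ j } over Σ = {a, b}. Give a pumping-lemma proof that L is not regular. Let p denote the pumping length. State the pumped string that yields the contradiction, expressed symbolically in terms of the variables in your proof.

a^{p+p!} b^{p+p!}

Assume L is regular; let p be its pumping constant.
Choose w = a^p b^{p+p!}. Since p ≠ p+p!, w ∈ L; and |w| ≥ p.
By the pumping lemma, w = xyz with |xy| ≤ p and y is nonempty.
Because |xy| ≤ p and w begins with p copies of a, we have y = a^k with 1 ≤ k ≤ p.
Since 1 ≤ k ≤ p, k divides p!; set t = 1 + p!/k. Then xy^t z has p + (p!/k)·k = p + p! copies of a. Now the a-count equals the b-count, so i ≠ j fails. So xy^t z = a^{p+p!} b^{p+p!} ∉ L.
Contradiction. Therefore L is not regular.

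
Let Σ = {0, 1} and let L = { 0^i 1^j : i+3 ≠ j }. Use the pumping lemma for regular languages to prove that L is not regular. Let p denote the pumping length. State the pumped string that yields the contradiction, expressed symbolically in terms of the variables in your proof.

Assume L is regular; let p be its pumping constant.
Choose w = 0^p 1^{p+p!+3}. Since p ≠ (p+p!+3)-3 = p+p!, w ∈ L; and |w| ≥ p.
Write w = xyz as guaranteed by the lemma, with |xy| ≤ p and |y| ≥ 1.
Because |xy| ≤ p and w begins with p copies of 0, we have y = 0^k with 1 ≤ k ≤ p.
Since 1 ≤ k ≤ p, k divides p!; set t = 1 + p!/k. Then xy^t z has p + (p!/k)·k = p + p! copies of 0. Now the 0-count is p+p! and (1-count)-3 = (p+p!+3)-3 = p+p!, so i+3 ≠ j fails. So xy^t z = 0^{p+p!} 1^{p+p!+3} ∉ L.
Contradiction. Therefore L is not regular.

0^{p+p!} 1^{p+p!+3}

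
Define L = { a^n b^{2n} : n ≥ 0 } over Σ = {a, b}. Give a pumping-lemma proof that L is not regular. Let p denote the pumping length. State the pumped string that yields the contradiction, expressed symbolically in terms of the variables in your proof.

a^{p+k} b^{2p}

Assume L is regular. Let p be the pumping length given by the pumping lemma.
Choose w = a^p b^{2p}, which is in L with |w| = 3p ≥ p.
By the pumping lemma, w = xyz with |xy| ≤ p and |y| > 0.
Because |xy| ≤ p and w begins with p copies of a, we have y = a^k with 1 ≤ k ≤ p.
Pump with i = 2: xy^2z = a^{p+k} b^{2p}. For this to lie in L we would need 2p = 2(p+k), which forces k = 0. But k ≥ 1, so xy^2z ∉ L.
Contradiction. Therefore L is not regular.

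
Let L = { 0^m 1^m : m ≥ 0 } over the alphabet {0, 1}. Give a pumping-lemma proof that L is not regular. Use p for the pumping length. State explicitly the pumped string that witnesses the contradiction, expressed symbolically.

0^{p+k} 1^p

Suppose for contradiction that L is regular, and let p be the pumping length.
Let w = 0^p 1^p ∈ L; note |w| = 2p ≥ p.
By the pumping lemma, w = xyz with |xy| ≤ p and |y| > 0.
Since the first p symbols of w are all 0's and |xy| ≤ p, y lies entirely in the leading 0-block: y = 0^k for some k with 1 ≤ k ≤ p.
Pump with i = 2: xy^2z = 0^{p+k} 1^p. For this to lie in L we would need p = p+k, which forces k = 0. But k ≥ 1, so xy^2z ∉ L.
This contradicts the pumping lemma, so L is not regular.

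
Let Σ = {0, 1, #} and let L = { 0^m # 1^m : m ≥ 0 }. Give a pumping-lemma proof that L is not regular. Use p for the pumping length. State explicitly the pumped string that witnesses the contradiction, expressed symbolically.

0^{p+k} # 1^p

Assume L is regular. Let p be the pumping length given by the pumping lemma.
Take w = 0^p # 1^p ∈ L with |w| = 2p+1 ≥ p.
Write w = xyz as guaranteed by the lemma, with |xy| ≤ p and |y| ≥ 1.
Since the first p symbols of w are all 0's and |xy| ≤ p, y lies entirely in the leading 0-block: y = 0^k for some k with 1 ≤ k ≤ p.
Pump with i = 2: xy^2z = 0^{p+k} # 1^p, which would require p+k = p. But k ≥ 1, so xy^2z ∉ L.
This contradicts the pumping lemma, so L is not regular.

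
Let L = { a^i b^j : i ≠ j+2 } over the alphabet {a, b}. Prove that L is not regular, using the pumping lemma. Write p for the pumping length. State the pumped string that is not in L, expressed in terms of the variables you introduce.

a^{p+p!} b^{p+p!-2}

Suppose for contradiction that L is regular, and let p be the pumping length.
Choose w = a^p b^{p+p!-2}. Since p ≠ (p+p!-2)+2 = p+p!, w ∈ L; and |w| ≥ p.
The pumping lemma gives a decomposition w = xyz where |xy| ≤ p and |y| > 0.
Because |xy| ≤ p and w begins with p copies of a, we have y = a^k with 1 ≤ k ≤ p.
Since 1 ≤ k ≤ p, k divides p!; set t = 1 + p!/k. Then xy^t z has p + (p!/k)·k = p + p! copies of a. Now the a-count is p+p! and (b-count)+2 = (p+p!-2)+2 = p+p!, so i ≠ j+2 fails. So xy^t z = a^{p+p!} b^{p+p!-2} ∉ L.
This is a contradiction; hence L is not regular.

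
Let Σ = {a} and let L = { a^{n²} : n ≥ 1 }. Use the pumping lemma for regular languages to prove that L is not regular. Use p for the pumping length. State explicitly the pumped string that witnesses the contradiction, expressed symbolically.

Assume L is regular; let p be its pumping constant.
Take w = a^{p²} ∈ L with |w| = p² ≥ p.
By the pumping lemma, w = xyz with |xy| ≤ p and |y| ≥ 1.
Then y = a^k for some k with 1 ≤ k ≤ p.
Pump with i = 2: xy^2z = a^{p²+k}. Since 1 ≤ k ≤ p, p² < p²+k ≤ p²+p < (p+1)², so p²+k lies strictly between consecutive squares and is not a perfect square. So xy^2z ∉ L.
Contradiction. Therefore L is not regular.

a^{p²+k}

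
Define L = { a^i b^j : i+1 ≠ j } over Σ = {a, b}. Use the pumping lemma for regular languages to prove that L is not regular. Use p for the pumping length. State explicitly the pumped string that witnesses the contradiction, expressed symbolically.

Toward a contradiction, assume L is regular with pumping length p.
Choose w = a^p b^{p+p!+1}. Since p ≠ (p+p!+1)-1 = p+p!, w ∈ L; and |w| ≥ p.
Write w = xyz as guaranteed by the lemma, with |xy| ≤ p and y is nonempty.
The first p characters of w are a's, so xy (and hence y) consists only of a's. Write y = a^k, 1 ≤ k ≤ p.
Since 1 ≤ k ≤ p, k divides p!; set t = 1 + p!/k. Then xy^t z has p + (p!/k)·k = p + p! copies of a. Now the a-count is p+p! and (b-count)-1 = (p+p!+1)-1 = p+p!, so i+1 ≠ j fails. So xy^t z = a^{p+p!} b^{p+p!+1} ∉ L.
This is a contradiction; hence L is not regular.

a^{p+p!} b^{p+p!+1}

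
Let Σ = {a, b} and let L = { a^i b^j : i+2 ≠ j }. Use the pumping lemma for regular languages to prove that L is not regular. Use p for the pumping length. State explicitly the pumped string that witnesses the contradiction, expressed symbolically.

a^{p+p!} b^{p+p!+2}

Suppose for contradiction that L is regular, and let p be the pumping length.
Choose w = a^p b^{p+p!+2}. Since p ≠ (p+p!+2)-2 = p+p!, w ∈ L; and |w| ≥ p.
By the pumping lemma, w = xyz with |xy| ≤ p and |y| ≥ 1.
Since the first p symbols of w are all a's and |xy| ≤ p, y lies entirely in the leading a-block: y = a^k for some k with 1 ≤ k ≤ p.
Since 1 ≤ k ≤ p, k divides p!; set t = 1 + p!/k. Then xy^t z has p + (p!/k)·k = p + p! copies of a. Now the a-count is p+p! and (b-count)-2 = (p+p!+2)-2 = p+p!, so i+2 ≠ j fails. So xy^t z = a^{p+p!} b^{p+p!+2} ∉ L.
Contradiction. Therefore L is not regular.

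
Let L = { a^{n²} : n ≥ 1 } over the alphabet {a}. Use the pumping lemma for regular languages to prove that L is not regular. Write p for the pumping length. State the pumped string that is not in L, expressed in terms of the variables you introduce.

Assume L is regular; let p be its pumping constant.
Take w = a^{p²} ∈ L with |w| = p² ≥ p.
By the pumping lemma, w = xyz with |xy| ≤ p and |y| > 0.
Then y = a^k for some k with 1 ≤ k ≤ p.
Pump with i = 2: xy^2z = a^{p²+k}. Since 1 ≤ k ≤ p, p² < p²+k ≤ p²+p < (p+1)², so p²+k lies strictly between consecutive squares and is not a perfect square. So xy^2z ∉ L.
Contradiction. Therefore L is not regular.

a^{p²+k}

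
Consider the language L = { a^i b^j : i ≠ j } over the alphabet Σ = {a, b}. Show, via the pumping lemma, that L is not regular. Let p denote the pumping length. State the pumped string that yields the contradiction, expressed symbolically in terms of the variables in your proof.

Suppose for contradiction that L is regular, and let p be the pumping length.
Choose w = a^p b^{p+p!}. Since p ≠ p+p!, w ∈ L; and |w| ≥ p.
By the pumping lemma, w = xyz with |xy| ≤ p and |y| ≥ 1.
The first p characters of w are a's, so xy (and hence y) consists only of a's. Write y = a^k, 1 ≤ k ≤ p.
Since 1 ≤ k ≤ p, k divides p!; set t = 1 + p!/k. Then xy^t z has p + (p!/k)·k = p + p! copies of a. Now the a-count equals the b-count, so i ≠ j fails. So xy^t z = a^{p+p!} b^{p+p!} ∉ L.
This contradicts the pumping lemma, so L is not regular.

a^{p+p!} b^{p+p!}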